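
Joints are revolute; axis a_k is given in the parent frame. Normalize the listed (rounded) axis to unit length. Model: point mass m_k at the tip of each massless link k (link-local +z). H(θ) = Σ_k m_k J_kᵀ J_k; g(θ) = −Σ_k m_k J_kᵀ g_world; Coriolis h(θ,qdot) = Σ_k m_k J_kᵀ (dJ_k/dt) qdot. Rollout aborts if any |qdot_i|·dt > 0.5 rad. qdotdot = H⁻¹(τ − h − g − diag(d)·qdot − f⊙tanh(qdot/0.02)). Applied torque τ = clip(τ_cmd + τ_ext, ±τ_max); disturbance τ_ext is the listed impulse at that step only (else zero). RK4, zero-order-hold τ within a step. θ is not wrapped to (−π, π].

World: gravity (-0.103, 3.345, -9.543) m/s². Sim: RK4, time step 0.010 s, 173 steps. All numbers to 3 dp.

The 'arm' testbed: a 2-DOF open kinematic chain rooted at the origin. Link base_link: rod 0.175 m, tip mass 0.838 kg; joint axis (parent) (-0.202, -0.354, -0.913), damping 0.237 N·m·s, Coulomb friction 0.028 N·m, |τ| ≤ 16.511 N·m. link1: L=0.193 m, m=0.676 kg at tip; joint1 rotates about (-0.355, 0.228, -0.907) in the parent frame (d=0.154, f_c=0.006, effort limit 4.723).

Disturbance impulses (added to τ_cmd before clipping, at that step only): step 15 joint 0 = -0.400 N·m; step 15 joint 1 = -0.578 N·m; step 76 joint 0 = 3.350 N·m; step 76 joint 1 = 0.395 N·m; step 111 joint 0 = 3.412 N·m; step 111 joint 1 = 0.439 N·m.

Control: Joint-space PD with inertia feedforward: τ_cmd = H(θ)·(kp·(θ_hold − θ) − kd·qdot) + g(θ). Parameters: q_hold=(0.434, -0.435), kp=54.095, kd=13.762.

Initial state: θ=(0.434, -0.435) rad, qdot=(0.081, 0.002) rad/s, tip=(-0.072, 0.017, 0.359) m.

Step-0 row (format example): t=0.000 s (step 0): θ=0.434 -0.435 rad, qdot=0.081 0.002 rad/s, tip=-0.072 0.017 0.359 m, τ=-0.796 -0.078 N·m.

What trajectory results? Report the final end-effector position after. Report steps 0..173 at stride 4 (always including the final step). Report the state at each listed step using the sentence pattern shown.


t=0.040 s (step 4): θ=0.435 -0.435 rad, qdot=0.007 0.004 rad/s, tip=-0.073 0.017 0.359 m, τ=-0.773 -0.075 N·m.
t=0.080 s (step 8): θ=0.435 -0.435 rad, qdot=-0.001 -0.000 rad/s, tip=-0.073 0.017 0.359 m, τ=-0.770 -0.075 N·m.
t=0.120 s (step 12): θ=0.435 -0.435 rad, qdot=-0.001 -0.001 rad/s, tip=-0.073 0.017 0.359 m, τ=-0.770 -0.075 N·m.
t=0.160 s (step 16): θ=0.435 -0.440 rad, qdot=-0.021 -1.070 rad/s, tip=-0.073 0.017 0.359 m, τ=-0.715 -0.006 N·m.
t=0.200 s (step 20): θ=0.434 -0.457 rad, qdot=-0.026 -0.091 rad/s, tip=-0.073 0.015 0.359 m, τ=-0.751 -0.062 N·m.
t=0.240 s (step 24): θ=0.433 -0.458 rad, qdot=-0.000 0.008 rad/s, tip=-0.073 0.015 0.359 m, τ=-0.763 -0.069 N·m.
t=0.280 s (step 28): θ=0.433 -0.458 rad, qdot=0.002 0.011 rad/s, tip=-0.073 0.015 0.359 m, τ=-0.765 -0.069 N·m.
t=0.320 s (step 32): θ=0.434 -0.457 rad, qdot=0.002 0.011 rad/s, tip=-0.073 0.015 0.359 m, τ=-0.765 -0.069 N·m.
t=0.360 s (step 36): θ=0.434 -0.457 rad, qdot=0.002 0.011 rad/s, tip=-0.073 0.015 0.359 m, τ=-0.765 -0.070 N·m.
t=0.400 s (step 40): θ=0.434 -0.456 rad, qdot=0.002 0.011 rad/s, tip=-0.073 0.015 0.359 m, τ=-0.765 -0.070 N·m.
t=0.440 s (step 44): θ=0.434 -0.456 rad, qdot=0.002 0.010 rad/s, tip=-0.073 0.015 0.359 m, τ=-0.765 -0.070 N·m.
t=0.480 s (step 48): θ=0.434 -0.455 rad, qdot=0.002 0.010 rad/s, tip=-0.073 0.015 0.359 m, τ=-0.766 -0.070 N·m.
t=0.520 s (step 52): θ=0.434 -0.455 rad, qdot=0.002 0.010 rad/s, tip=-0.073 0.015 0.359 m, τ=-0.766 -0.070 N·m.
t=0.560 s (step 56): θ=0.434 -0.455 rad, qdot=0.002 0.010 rad/s, tip=-0.073 0.015 0.359 m, τ=-0.766 -0.070 N·m.
t=0.600 s (step 60): θ=0.434 -0.454 rad, qdot=0.001 0.009 rad/s, tip=-0.073 0.015 0.359 m, τ=-0.766 -0.070 N·m.
t=0.640 s (step 64): θ=0.434 -0.454 rad, qdot=0.001 0.009 rad/s, tip=-0.073 0.016 0.359 m, τ=-0.766 -0.070 N·m.
t=0.680 s (step 68): θ=0.434 -0.454 rad, qdot=0.001 0.009 rad/s, tip=-0.073 0.016 0.359 m, τ=-0.766 -0.070 N·m.
t=0.720 s (step 72): θ=0.434 -0.453 rad, qdot=0.001 0.009 rad/s, tip=-0.073 0.016 0.359 m, τ=-0.766 -0.070 N·m.
t=0.760 s (step 76): θ=0.434 -0.453 rad, qdot=0.001 0.009 rad/s, tip=-0.073 0.016 0.359 m, τ=2.583 0.325 N·m.
t=0.800 s (step 80): θ=0.465 -0.451 rad, qdot=0.530 0.070 rad/s, tip=-0.077 0.020 0.358 m, τ=-1.036 -0.101 N·m.
t=0.840 s (step 84): θ=0.477 -0.449 rad, qdot=0.118 0.036 rad/s, tip=-0.078 0.022 0.357 m, τ=-0.912 -0.082 N·m.
t=0.880 s (step 88): θ=0.478 -0.448 rad, qdot=-0.022 0.003 rad/s, tip=-0.078 0.022 0.357 m, τ=-0.863 -0.074 N·m.
t=0.920 s (step 92): θ=0.477 -0.448 rad, qdot=-0.043 -0.003 rad/s, tip=-0.078 0.022 0.357 m, τ=-0.851 -0.073 N·m.
t=0.960 s (step 96): θ=0.475 -0.448 rad, qdot=-0.048 -0.003 rad/s, tip=-0.077 0.022 0.357 m, τ=-0.845 -0.072 N·m.
t=1.000 s (step 100): θ=0.473 -0.448 rad, qdot=-0.047 -0.003 rad/s, tip=-0.077 0.021 0.358 m, τ=-0.841 -0.072 N·m.
t=1.040 s (step 104): θ=0.471 -0.449 rad, qdot=-0.044 -0.003 rad/s, tip=-0.077 0.021 0.358 m, τ=-0.838 -0.072 N·m.
t=1.080 s (step 108): θ=0.470 -0.449 rad, qdot=-0.040 -0.003 rad/s, tip=-0.077 0.021 0.358 m, τ=-0.835 -0.072 N·m.
t=1.120 s (step 112): θ=0.474 -0.448 rad, qdot=1.171 0.077 rad/s, tip=-0.077 0.022 0.357 m, τ=-1.291 -0.131 N·m.
t=1.160 s (step 116): θ=0.502 -0.445 rad, qdot=0.332 0.061 rad/s, tip=-0.080 0.026 0.357 m, τ=-1.049 -0.095 N·m.
t=1.200 s (step 120): θ=0.507 -0.444 rad, qdot=-0.003 0.014 rad/s, tip=-0.081 0.027 0.356 m, τ=-0.938 -0.079 N·m.
t=1.240 s (step 124): θ=0.505 -0.444 rad, qdot=-0.079 -0.007 rad/s, tip=-0.080 0.026 0.357 m, τ=-0.905 -0.074 N·m.
t=1.280 s (step 128): θ=0.502 -0.444 rad, qdot=-0.103 -0.008 rad/s, tip=-0.080 0.026 0.357 m, τ=-0.888 -0.072 N·m.
t=1.320 s (step 132): θ=0.498 -0.444 rad, qdot=-0.106 -0.009 rad/s, tip=-0.080 0.025 0.357 m, τ=-0.877 -0.072 N·m.
t=1.360 s (step 136): θ=0.493 -0.445 rad, qdot=-0.101 -0.008 rad/s, tip=-0.079 0.025 0.357 m, τ=-0.869 -0.072 N·m.
t=1.400 s (step 140): θ=0.490 -0.445 rad, qdot=-0.093 -0.008 rad/s, tip=-0.079 0.024 0.357 m, τ=-0.863 -0.072 N·m.
t=1.440 s (step 144): θ=0.486 -0.445 rad, qdot=-0.084 -0.007 rad/s, tip=-0.078 0.023 0.357 m, τ=-0.858 -0.072 N·m.
t=1.480 s (step 148): θ=0.483 -0.446 rad, qdot=-0.076 -0.006 rad/s, tip=-0.078 0.023 0.357 m, τ=-0.853 -0.072 N·m.
t=1.520 s (step 152): θ=0.480 -0.446 rad, qdot=-0.068 -0.006 rad/s, tip=-0.078 0.023 0.357 m, τ=-0.849 -0.072 N·m.
t=1.560 s (step 156): θ=0.477 -0.446 rad, qdot=-0.061 -0.005 rad/s, tip=-0.078 0.022 0.357 m, τ=-0.846 -0.072 N·m.
t=1.600 s (step 160): θ=0.475 -0.446 rad, qdot=-0.055 -0.005 rad/s, tip=-0.077 0.022 0.357 m, τ=-0.843 -0.072 N·m.
t=1.640 s (step 164): θ=0.473 -0.447 rad, qdot=-0.049 -0.004 rad/s, tip=-0.077 0.021 0.358 m, τ=-0.840 -0.072 N·m.
t=1.680 s (step 168): θ=0.471 -0.447 rad, qdot=-0.045 -0.004 rad/s, tip=-0.077 0.021 0.358 m, τ=-0.837 -0.072 N·m.
t=1.720 s (step 172): θ=0.469 -0.447 rad, qdot=-0.040 -0.004 rad/s, tip=-0.077 0.021 0.358 m, τ=-0.835 -0.072 N·m.
t=1.730 s (step 173): θ=0.469 -0.447 rad, qdot=-0.039 -0.003 rad/s, tip=-0.077 0.021 0.358 m.
final tip position (m): -0.077 0.021 0.358


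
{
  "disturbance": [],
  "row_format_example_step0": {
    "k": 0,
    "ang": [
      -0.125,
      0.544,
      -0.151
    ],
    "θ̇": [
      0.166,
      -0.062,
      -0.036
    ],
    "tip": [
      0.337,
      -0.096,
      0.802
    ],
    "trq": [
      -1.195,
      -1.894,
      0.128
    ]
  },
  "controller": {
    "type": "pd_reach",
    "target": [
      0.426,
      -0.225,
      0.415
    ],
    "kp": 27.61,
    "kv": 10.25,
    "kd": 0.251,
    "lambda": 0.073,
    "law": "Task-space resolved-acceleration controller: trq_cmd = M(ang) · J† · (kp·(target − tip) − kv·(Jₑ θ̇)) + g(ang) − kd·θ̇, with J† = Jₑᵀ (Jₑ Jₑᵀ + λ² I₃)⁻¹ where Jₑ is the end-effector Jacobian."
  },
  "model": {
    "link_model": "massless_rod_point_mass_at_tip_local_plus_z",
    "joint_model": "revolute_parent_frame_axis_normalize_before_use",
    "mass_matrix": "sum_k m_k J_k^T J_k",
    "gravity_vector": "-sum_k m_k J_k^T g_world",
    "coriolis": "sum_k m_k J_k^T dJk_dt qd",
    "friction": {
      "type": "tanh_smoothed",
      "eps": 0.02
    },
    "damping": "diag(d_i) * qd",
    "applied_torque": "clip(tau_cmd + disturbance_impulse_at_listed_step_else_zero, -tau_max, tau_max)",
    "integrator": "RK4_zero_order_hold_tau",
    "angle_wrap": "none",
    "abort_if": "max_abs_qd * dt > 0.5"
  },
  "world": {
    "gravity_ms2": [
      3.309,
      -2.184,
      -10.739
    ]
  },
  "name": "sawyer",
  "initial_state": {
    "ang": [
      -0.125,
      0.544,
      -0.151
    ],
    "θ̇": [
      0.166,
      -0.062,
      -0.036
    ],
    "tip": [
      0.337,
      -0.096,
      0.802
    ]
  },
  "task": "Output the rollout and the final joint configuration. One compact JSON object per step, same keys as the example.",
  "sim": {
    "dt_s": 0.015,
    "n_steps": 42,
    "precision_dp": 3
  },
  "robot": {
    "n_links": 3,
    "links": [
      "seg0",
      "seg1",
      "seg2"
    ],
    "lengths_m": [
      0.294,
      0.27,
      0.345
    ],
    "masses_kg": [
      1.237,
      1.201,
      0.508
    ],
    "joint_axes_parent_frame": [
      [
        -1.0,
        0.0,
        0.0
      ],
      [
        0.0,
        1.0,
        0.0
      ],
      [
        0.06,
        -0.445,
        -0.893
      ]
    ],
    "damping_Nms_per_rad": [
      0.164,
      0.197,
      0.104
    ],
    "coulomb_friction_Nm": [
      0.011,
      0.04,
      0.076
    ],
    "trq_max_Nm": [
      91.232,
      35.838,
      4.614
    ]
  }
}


{"k":1,"ang":[-0.123,0.544,-0.151],"\u03b8\u0307":[0.045,0.105,-0.13],"tip":[0.338,-0.095,0.802],"trq":[-0.288,-2.468,0.222]}
{"k":2,"ang":[-0.123,0.547,-0.152],"\u03b8\u0307":[-0.056,0.257,-0.11],"tip":[0.339,-0.095,0.801],"trq":[0.534,-2.943,0.273]}
{"k":3,"ang":[-0.125,0.552,-0.153],"\u03b8\u0307":[-0.141,0.381,-0.101],"tip":[0.342,-0.096,0.799],"trq":[1.256,-3.357,0.319]}
{"k":4,"ang":[-0.128,0.559,-0.154],"\u03b8\u0307":[-0.212,0.484,-0.087],"tip":[0.345,-0.097,0.796],"trq":[1.897,-3.717,0.357]}
{"k":5,"ang":[-0.131,0.567,-0.154],"\u03b8\u0307":[-0.272,0.565,-0.089],"tip":[0.35,-0.1,0.793],"trq":[2.461,-4.033,0.394]}
{"k":6,"ang":[-0.136,0.576,-0.155],"\u03b8\u0307":[-0.323,0.631,-0.081],"tip":[0.354,-0.103,0.79],"trq":[2.966,-4.306,0.423]}
{"k":7,"ang":[-0.141,0.586,-0.155],"\u03b8\u0307":[-0.365,0.684,-0.069],"tip":[0.359,-0.106,0.786],"trq":[3.416,-4.544,0.447]}
{"k":8,"ang":[-0.146,0.597,-0.156],"\u03b8\u0307":[-0.4,0.726,-0.054],"tip":[0.365,-0.11,0.781],"trq":[3.818,-4.751,0.465]}
{"k":9,"ang":[-0.153,0.608,-0.156],"\u03b8\u0307":[-0.428,0.757,-0.043],"tip":[0.37,-0.114,0.776],"trq":[4.178,-4.933,0.483]}
{"k":10,"ang":[-0.159,0.619,-0.157],"\u03b8\u0307":[-0.452,0.779,-0.036],"tip":[0.376,-0.119,0.771],"trq":[4.5,-5.093,0.498]}
{"k":11,"ang":[-0.166,0.631,-0.158],"\u03b8\u0307":[-0.471,0.793,-0.033],"tip":[0.382,-0.123,0.766],"trq":[4.789,-5.233,0.512]}
{"k":12,"ang":[-0.173,0.643,-0.158],"\u03b8\u0307":[-0.486,0.801,-0.033],"tip":[0.387,-0.128,0.76],"trq":[5.048,-5.356,0.525]}
{"k":13,"ang":[-0.181,0.655,-0.159],"\u03b8\u0307":[-0.497,0.804,-0.032],"tip":[0.393,-0.133,0.755],"trq":[5.283,-5.463,0.535]}
{"k":14,"ang":[-0.188,0.667,-0.159],"\u03b8\u0307":[-0.506,0.803,-0.032],"tip":[0.399,-0.138,0.749],"trq":[5.496,-5.557,0.545]}
{"k":15,"ang":[-0.196,0.679,-0.16],"\u03b8\u0307":[-0.512,0.799,-0.031],"tip":[0.405,-0.142,0.743],"trq":[5.69,-5.639,0.552]}
{"k":16,"ang":[-0.204,0.691,-0.16],"\u03b8\u0307":[-0.515,0.791,-0.03],"tip":[0.41,-0.147,0.737],"trq":[5.867,-5.711,0.559]}
{"k":17,"ang":[-0.211,0.703,-0.16],"\u03b8\u0307":[-0.517,0.782,-0.028],"tip":[0.415,-0.152,0.731],"trq":[6.028,-5.773,0.564]}
{"k":18,"ang":[-0.219,0.714,-0.161],"\u03b8\u0307":[-0.517,0.77,-0.027],"tip":[0.421,-0.156,0.725],"trq":[6.176,-5.827,0.569]}
{"k":19,"ang":[-0.227,0.726,-0.161],"\u03b8\u0307":[-0.515,0.757,-0.026],"tip":[0.426,-0.161,0.719],"trq":[6.311,-5.874,0.572]}
{"k":20,"ang":[-0.235,0.737,-0.162],"\u03b8\u0307":[-0.513,0.743,-0.025],"tip":[0.431,-0.165,0.713],"trq":[6.436,-5.915,0.575]}
{"k":21,"ang":[-0.242,0.748,-0.162],"\u03b8\u0307":[-0.509,0.727,-0.025],"tip":[0.436,-0.169,0.707],"trq":[6.551,-5.95,0.578]}
{"k":22,"ang":[-0.25,0.759,-0.163],"\u03b8\u0307":[-0.504,0.711,-0.024],"tip":[0.44,-0.174,0.701],"trq":[6.657,-5.98,0.579]}
{"k":23,"ang":[-0.257,0.769,-0.163],"\u03b8\u0307":[-0.498,0.695,-0.023],"tip":[0.445,-0.178,0.696],"trq":[6.755,-6.005,0.581]}
{"k":24,"ang":[-0.265,0.78,-0.164],"\u03b8\u0307":[-0.491,0.678,-0.021],"tip":[0.449,-0.182,0.69],"trq":[6.846,-6.026,0.581]}
{"k":25,"ang":[-0.272,0.79,-0.164],"\u03b8\u0307":[-0.485,0.658,-0.036],"tip":[0.454,-0.185,0.684],"trq":[6.927,-6.047,0.586]}
{"k":26,"ang":[-0.279,0.799,-0.165],"\u03b8\u0307":[-0.479,0.627,-0.119],"tip":[0.458,-0.189,0.678],"trq":[6.987,-6.075,0.611]}
{"k":27,"ang":[-0.286,0.809,-0.165],"\u03b8\u0307":[-0.47,0.618,-0.065],"tip":[0.462,-0.193,0.673],"trq":[7.075,-6.075,0.594]}
{"k":28,"ang":[-0.293,0.818,-0.166],"\u03b8\u0307":[-0.463,0.592,-0.115],"tip":[0.465,-0.196,0.667],"trq":[7.133,-6.092,0.609]}
{"k":29,"ang":[-0.3,0.827,-0.166],"\u03b8\u0307":[-0.453,0.582,-0.067],"tip":[0.469,-0.199,0.662],"trq":[7.21,-6.089,0.594]}
{"k":30,"ang":[-0.307,0.836,-0.167],"\u03b8\u0307":[-0.446,0.556,-0.122],"tip":[0.472,-0.202,0.657],"trq":[7.258,-6.103,0.609]}
{"k":31,"ang":[-0.313,0.844,-0.168],"\u03b8\u0307":[-0.436,0.548,-0.063],"tip":[0.476,-0.206,0.651],"trq":[7.33,-6.094,0.59]}
{"k":32,"ang":[-0.32,0.852,-0.168],"\u03b8\u0307":[-0.428,0.52,-0.137],"tip":[0.479,-0.208,0.646],"trq":[7.365,-6.107,0.611]}
{"k":33,"ang":[-0.326,0.86,-0.169],"\u03b8\u0307":[-0.417,0.517,-0.053],"tip":[0.482,-0.211,0.641],"trq":[7.437,-6.091,0.585]}
{"k":34,"ang":[-0.332,0.868,-0.17],"\u03b8\u0307":[-0.41,0.485,-0.152],"tip":[0.485,-0.214,0.636],"trq":[7.459,-6.107,0.612]}
{"k":35,"ang":[-0.338,0.875,-0.17],"\u03b8\u0307":[-0.398,0.486,-0.043],"tip":[0.488,-0.217,0.632],"trq":[7.531,-6.084,0.578]}
{"k":36,"ang":[-0.344,0.882,-0.171],"\u03b8\u0307":[-0.391,0.452,-0.159],"tip":[0.491,-0.219,0.627],"trq":[7.544,-6.101,0.611]}
{"k":37,"ang":[-0.35,0.889,-0.172],"\u03b8\u0307":[-0.378,0.457,-0.039],"tip":[0.493,-0.221,0.622],"trq":[7.614,-6.074,0.573]}
{"k":38,"ang":[-0.356,0.896,-0.173],"\u03b8\u0307":[-0.372,0.423,-0.16],"tip":[0.496,-0.224,0.618],"trq":[7.621,-6.09,0.607]}
{"k":39,"ang":[-0.361,0.903,-0.173],"\u03b8\u0307":[-0.36,0.428,-0.041],"tip":[0.498,-0.226,0.614],"trq":[7.686,-6.062,0.57]}
{"k":40,"ang":[-0.366,0.909,-0.174],"\u03b8\u0307":[-0.353,0.395,-0.159],"tip":[0.5,-0.228,0.609],"trq":[7.689,-6.076,0.602]}
{"k":41,"ang":[-0.372,0.915,-0.175],"\u03b8\u0307":[-0.341,0.4,-0.045],"tip":[0.503,-0.23,0.605],"trq":[7.749,-6.048,0.567]}
{"k":42,"ang":[-0.377,0.921,-0.175],"\u03b8\u0307":[-0.334,0.369,-0.156],"tip":[0.505,-0.232,0.601]}
{"summary": "final ang (rad): -0.377 0.921 -0.175"}


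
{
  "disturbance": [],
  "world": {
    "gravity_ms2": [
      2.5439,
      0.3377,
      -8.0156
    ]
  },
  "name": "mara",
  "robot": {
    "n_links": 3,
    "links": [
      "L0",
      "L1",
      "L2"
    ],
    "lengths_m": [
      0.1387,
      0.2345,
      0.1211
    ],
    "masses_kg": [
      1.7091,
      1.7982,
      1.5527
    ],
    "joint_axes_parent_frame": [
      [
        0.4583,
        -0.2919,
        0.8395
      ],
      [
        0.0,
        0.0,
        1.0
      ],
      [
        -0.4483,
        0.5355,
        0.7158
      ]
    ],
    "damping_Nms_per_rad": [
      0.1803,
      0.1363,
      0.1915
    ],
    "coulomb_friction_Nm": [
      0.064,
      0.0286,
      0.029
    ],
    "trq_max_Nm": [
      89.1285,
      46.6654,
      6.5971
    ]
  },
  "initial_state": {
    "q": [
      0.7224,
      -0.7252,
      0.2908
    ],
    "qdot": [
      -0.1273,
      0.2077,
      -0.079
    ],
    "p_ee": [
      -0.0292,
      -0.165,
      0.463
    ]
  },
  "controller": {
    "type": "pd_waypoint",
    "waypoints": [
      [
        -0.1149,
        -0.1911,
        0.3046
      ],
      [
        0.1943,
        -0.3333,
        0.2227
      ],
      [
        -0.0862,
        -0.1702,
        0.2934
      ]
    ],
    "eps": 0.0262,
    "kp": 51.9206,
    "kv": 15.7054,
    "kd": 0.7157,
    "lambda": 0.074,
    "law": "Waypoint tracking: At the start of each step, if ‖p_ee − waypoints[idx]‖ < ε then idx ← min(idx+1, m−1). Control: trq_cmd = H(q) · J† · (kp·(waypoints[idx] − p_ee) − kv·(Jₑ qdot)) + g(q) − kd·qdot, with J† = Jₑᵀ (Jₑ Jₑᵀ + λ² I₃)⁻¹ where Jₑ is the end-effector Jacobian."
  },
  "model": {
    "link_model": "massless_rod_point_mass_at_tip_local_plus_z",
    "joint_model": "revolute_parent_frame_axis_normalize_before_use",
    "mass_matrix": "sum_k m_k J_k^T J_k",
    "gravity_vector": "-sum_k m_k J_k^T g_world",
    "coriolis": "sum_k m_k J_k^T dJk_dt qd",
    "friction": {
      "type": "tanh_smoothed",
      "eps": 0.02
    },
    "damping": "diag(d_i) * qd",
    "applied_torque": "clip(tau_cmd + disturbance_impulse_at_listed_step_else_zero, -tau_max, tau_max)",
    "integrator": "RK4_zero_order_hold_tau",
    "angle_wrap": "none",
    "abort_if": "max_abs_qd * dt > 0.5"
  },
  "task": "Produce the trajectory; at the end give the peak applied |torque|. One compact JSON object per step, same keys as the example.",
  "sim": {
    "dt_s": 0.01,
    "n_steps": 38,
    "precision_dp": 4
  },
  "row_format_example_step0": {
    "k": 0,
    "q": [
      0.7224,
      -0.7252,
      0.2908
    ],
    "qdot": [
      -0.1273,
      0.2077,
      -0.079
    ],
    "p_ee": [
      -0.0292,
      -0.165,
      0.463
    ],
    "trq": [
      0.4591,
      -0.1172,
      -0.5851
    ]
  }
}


{"k":1,"q":[0.7213,-0.7343,0.2889],"qdot":[0.0175,0.0897,-0.1147],"p_ee":[-0.0292,-0.165,0.463],"trq":[-0.061,-0.0171,-0.5066]}
{"k":2,"q":[0.7217,-0.7394,0.2869],"qdot":[0.1457,0.3785,-0.1368],"p_ee":[-0.0292,-0.1653,0.463],"trq":[-0.4504,-0.2131,-0.4485]}
{"k":3,"q":[0.7226,-0.7574,0.2838],"qdot":[0.223,-0.1229,-0.1199],"p_ee":[-0.0292,-0.166,0.4628],"trq":[-0.8402,0.1577,-0.4321]}
{"k":4,"q":[0.7256,-0.7495,0.2828],"qdot":[0.2621,-0.5444,-0.2541],"p_ee":[-0.0293,-0.1667,0.4625],"trq":[-1.1678,0.4712,-0.2914]}
{"k":5,"q":[0.73,-0.7227,0.2827],"qdot":[0.3189,-0.6054,-0.159],"p_ee":[-0.0297,-0.1673,0.4623],"trq":[-1.3649,0.5224,-0.3305]}
{"k":6,"q":[0.7351,-0.6947,0.2833],"qdot":[0.3675,-0.3387,-0.1394],"p_ee":[-0.0301,-0.168,0.462],"trq":[-1.5078,0.3363,-0.3122]}
{"k":7,"q":[0.7398,-0.6787,0.2829],"qdot":[0.3957,-0.2076,-0.2267],"p_ee":[-0.0303,-0.1688,0.4617],"trq":[-1.6797,0.2476,-0.2141]}
{"k":8,"q":[0.7445,-0.6679,0.2817],"qdot":[0.4219,-0.2522,-0.2288],"p_ee":[-0.0306,-0.1699,0.4613],"trq":[-1.8414,0.2842,-0.1869]}
{"k":9,"q":[0.7496,-0.6553,0.2806],"qdot":[0.4442,-0.2091,-0.221],"p_ee":[-0.0308,-0.1709,0.4609],"trq":[-1.9696,0.2568,-0.1691]}
{"k":10,"q":[0.7547,-0.6445,0.2794],"qdot":[0.4555,-0.2507,-0.2324],"p_ee":[-0.031,-0.172,0.4605],"trq":[-2.0924,0.2899,-0.1383]}
{"k":11,"q":[0.76,-0.632,0.2784],"qdot":[0.4667,-0.2089,-0.2223],"p_ee":[-0.0312,-0.1732,0.4601],"trq":[-2.1868,0.2622,-0.1255]}
{"k":12,"q":[0.7653,-0.6213,0.2772],"qdot":[0.4691,-0.2488,-0.2319],"p_ee":[-0.0314,-0.1744,0.4596],"trq":[-2.2807,0.293,-0.0988]}
{"k":13,"q":[0.7707,-0.6088,0.2762],"qdot":[0.4727,-0.2077,-0.2209],"p_ee":[-0.0316,-0.1755,0.4592],"trq":[-2.3508,0.2648,-0.089]}
{"k":14,"q":[0.7761,-0.5981,0.275],"qdot":[0.4692,-0.2459,-0.229],"p_ee":[-0.0317,-0.1767,0.4587],"trq":[-2.4239,0.2936,-0.0654]}
{"k":15,"q":[0.7814,-0.5858,0.274],"qdot":[0.468,-0.2047,-0.2175],"p_ee":[-0.0319,-0.1779,0.4583],"trq":[-2.4766,0.2648,-0.0577]}
{"k":16,"q":[0.7867,-0.5752,0.2729],"qdot":[0.4607,-0.2421,-0.2245],"p_ee":[-0.0321,-0.1791,0.4578],"trq":[-2.5348,0.2925,-0.0366]}
{"k":17,"q":[0.7919,-0.563,0.2719],"qdot":[0.4564,-0.1997,-0.2126],"p_ee":[-0.0322,-0.1802,0.4574],"trq":[-2.5748,0.2623,-0.0306]}
{"k":18,"q":[0.797,-0.5526,0.2709],"qdot":[0.4468,-0.2382,-0.219],"p_ee":[-0.0324,-0.1813,0.4569],"trq":[-2.6226,0.2903,-0.0112]}
{"k":19,"q":[0.8021,-0.5406,0.27],"qdot":[0.4408,-0.1926,-0.2067],"p_ee":[-0.0326,-0.1825,0.4565],"trq":[-2.6531,0.2575,-0.0066]}
{"k":20,"q":[0.807,-0.5305,0.269],"qdot":[0.4298,-0.2349,-0.2128],"p_ee":[-0.0327,-0.1836,0.4561],"trq":[-2.6937,0.2879,0.0117]}
{"k":21,"q":[0.8119,-0.5186,0.2681],"qdot":[0.423,-0.1832,-0.1999],"p_ee":[-0.0328,-0.1846,0.4556],"trq":[-2.7169,0.2504,0.0149]}
{"k":22,"q":[0.8166,-0.5088,0.2671],"qdot":[0.4111,-0.2334,-0.2064],"p_ee":[-0.033,-0.1857,0.4552],"trq":[-2.7528,0.2863,0.0327]}
{"k":23,"q":[0.8212,-0.497,0.2663],"qdot":[0.4041,-0.1713,-0.1926],"p_ee":[-0.0331,-0.1867,0.4548],"trq":[-2.7698,0.2411,0.0345]}
{"k":24,"q":[0.8257,-0.4878,0.2654],"qdot":[0.3917,-0.2347,-0.1999],"p_ee":[-0.0332,-0.1877,0.4544],"trq":[-2.8033,0.2865,0.0521]}
{"k":25,"q":[0.8302,-0.4759,0.2646],"qdot":[0.3851,-0.1566,-0.1855],"p_ee":[-0.0333,-0.1887,0.454],"trq":[-2.8147,0.2295,0.0529]}
{"k":26,"q":[0.8344,-0.4673,0.2637],"qdot":[0.3724,-0.2401,-0.1933],"p_ee":[-0.0334,-0.1897,0.4535],"trq":[-2.8474,0.2893,0.0702]}
{"k":27,"q":[0.8387,-0.4552,0.263],"qdot":[0.366,-0.1401,-0.1802],"p_ee":[-0.0336,-0.1906,0.4532],"trq":[-2.8537,0.2164,0.0714]}
{"k":28,"q":[0.8427,-0.4472,0.2621],"qdot":[0.3535,-0.2492,-0.1862],"p_ee":[-0.0336,-0.1916,0.4528],"trq":[-2.8865,0.2944,0.0869]}
{"k":29,"q":[0.8468,-0.4348,0.2615],"qdot":[0.3471,-0.1225,-0.1772],"p_ee":[-0.0338,-0.1924,0.4524],"trq":[-2.8881,0.2023,0.091]}
{"k":30,"q":[0.8506,-0.4275,0.2606],"qdot":[0.3353,-0.2617,-0.1782],"p_ee":[-0.0338,-0.1933,0.452],"trq":[-2.9213,0.3018,0.102]}
{"k":31,"q":[0.8545,-0.4147,0.26],"qdot":[0.3293,-0.0974,-0.173],"p_ee":[-0.034,-0.1942,0.4517],"trq":[-2.9177,0.1826,0.1086]}
{"k":32,"q":[0.8581,-0.4084,0.2591],"qdot":[0.3176,-0.2884,-0.1713],"p_ee":[-0.034,-0.195,0.4513],"trq":[-2.9542,0.3195,0.1171]}
{"k":33,"q":[0.8618,-0.3946,0.2587],"qdot":[0.3136,-0.0465,-0.1624],"p_ee":[-0.0342,-0.1958,0.4509],"trq":[-2.9402,0.1442,0.1204]}
{"k":34,"q":[0.8652,-0.3903,0.2576],"qdot":[0.2993,-0.3607,-0.1691],"p_ee":[-0.0342,-0.1967,0.4506],"trq":[-2.9891,0.3697,0.135]}
{"k":35,"q":[0.8688,-0.3737,0.2575],"qdot":[0.3015,0.07,-0.1383],"p_ee":[-0.0344,-0.1974,0.4503],"trq":[-2.9486,0.0583,0.1204]}
{"k":36,"q":[0.8717,-0.3779,0.2559],"qdot":[0.3124,0.3171,-0.0838],"p_ee":[-0.0343,-0.1982,0.4499],"trq":[-2.9654,-0.1191,0.0807]}
{"k":37,"q":[0.8741,-0.3925,0.2535],"qdot":[0.2881,-0.2247,-0.1125],"p_ee":[-0.0339,-0.1991,0.4496],"trq":[-3.0429,0.2714,0.102]}
{"k":38,"q":[0.8774,-0.3807,0.2532],"qdot":[0.2627,-0.3046,-0.1922],"p_ee":[-0.0341,-0.1998,0.4493]}
{"summary": "max |trq| (N\u00b7m): 3.0429"}


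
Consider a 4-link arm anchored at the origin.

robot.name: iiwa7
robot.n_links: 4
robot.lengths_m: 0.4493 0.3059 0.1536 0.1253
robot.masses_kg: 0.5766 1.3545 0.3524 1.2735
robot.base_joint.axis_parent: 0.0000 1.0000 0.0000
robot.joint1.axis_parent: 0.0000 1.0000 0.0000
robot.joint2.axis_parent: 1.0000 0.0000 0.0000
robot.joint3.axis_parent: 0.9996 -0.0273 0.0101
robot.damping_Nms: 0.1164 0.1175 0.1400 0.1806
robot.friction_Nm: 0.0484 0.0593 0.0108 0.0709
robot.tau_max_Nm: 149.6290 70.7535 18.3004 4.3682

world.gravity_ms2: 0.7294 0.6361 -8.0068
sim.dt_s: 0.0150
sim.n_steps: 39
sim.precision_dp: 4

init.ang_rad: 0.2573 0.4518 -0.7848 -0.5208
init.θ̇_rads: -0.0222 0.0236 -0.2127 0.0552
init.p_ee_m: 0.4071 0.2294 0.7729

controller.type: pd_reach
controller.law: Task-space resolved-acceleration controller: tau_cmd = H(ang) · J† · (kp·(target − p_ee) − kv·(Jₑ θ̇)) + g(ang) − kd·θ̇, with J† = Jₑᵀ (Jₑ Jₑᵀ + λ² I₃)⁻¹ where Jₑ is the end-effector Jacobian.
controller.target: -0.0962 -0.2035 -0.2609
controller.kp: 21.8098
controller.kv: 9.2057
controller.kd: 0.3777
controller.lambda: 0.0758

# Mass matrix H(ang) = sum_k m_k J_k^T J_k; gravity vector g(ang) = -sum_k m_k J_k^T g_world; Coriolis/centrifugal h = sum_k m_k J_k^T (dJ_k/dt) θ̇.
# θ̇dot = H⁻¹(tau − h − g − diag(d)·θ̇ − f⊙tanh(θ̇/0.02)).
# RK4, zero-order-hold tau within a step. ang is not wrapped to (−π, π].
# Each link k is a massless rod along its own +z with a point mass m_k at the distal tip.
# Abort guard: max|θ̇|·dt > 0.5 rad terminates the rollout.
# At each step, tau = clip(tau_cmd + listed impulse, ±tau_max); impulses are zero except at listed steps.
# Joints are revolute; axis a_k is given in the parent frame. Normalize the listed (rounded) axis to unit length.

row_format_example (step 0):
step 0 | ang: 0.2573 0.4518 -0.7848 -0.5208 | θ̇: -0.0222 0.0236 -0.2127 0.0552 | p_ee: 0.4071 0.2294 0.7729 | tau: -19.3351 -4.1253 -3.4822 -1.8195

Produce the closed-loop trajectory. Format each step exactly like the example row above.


step 1 | ang: 0.2520 0.4629 -0.7873 -0.5284 | θ̇: -0.6877 1.4485 -0.2388 -0.7787 | p_ee: 0.4058 0.2300 0.7706 | tau: -18.9465 -5.0014 -2.7719 -1.1989
step 2 | ang: 0.2377 0.4930 -0.7953 -0.5349 | θ̇: -1.2039 2.5400 -0.7716 -0.2045 | p_ee: 0.4031 0.2314 0.7655 | tau: -18.6311 -5.4715 -2.0447 -1.1951
step 3 | ang: 0.2167 0.5371 -0.8059 -0.5444 | θ̇: -1.5854 3.3290 -0.6892 -0.9151 | p_ee: 0.3990 0.2331 0.7580 | tau: -17.6174 -5.5149 -1.6098 -0.7274
step 4 | ang: 0.1906 0.5920 -0.8192 -0.5530 | θ̇: -1.8933 3.9646 -1.0408 -0.3439 | p_ee: 0.3936 0.2350 0.7486 | tau: -16.8645 -5.4537 -1.1224 -0.7973
step 5 | ang: 0.1604 0.6550 -0.8331 -0.5632 | θ̇: -2.1263 4.4362 -0.8504 -0.9020 | p_ee: 0.3869 0.2370 0.7375 | tau: -15.6584 -5.2223 -0.8532 -0.4385
step 6 | ang: 0.1270 0.7247 -0.8475 -0.5723 | θ̇: -2.3225 4.8342 -1.0262 -0.3882 | p_ee: 0.3791 0.2390 0.7251 | tau: -14.8888 -5.0445 -0.5147 -0.5184
step 7 | ang: 0.0910 0.7995 -0.8607 -0.5817 | θ̇: -2.4772 5.1376 -0.7682 -0.7869 | p_ee: 0.3703 0.2407 0.7113 | tau: -13.8654 -4.8452 -0.3329 -0.2430
step 8 | ang: 0.0528 0.8786 -0.8727 -0.5898 | θ̇: -2.6133 5.3971 -0.7955 -0.3578 | p_ee: 0.3605 0.2422 0.6965 | tau: -13.3270 -4.7598 -0.0895 -0.3040
step 9 | ang: 0.0127 0.9610 -0.8823 -0.5974 | θ̇: -2.7285 5.5966 -0.5012 -0.6034 | p_ee: 0.3501 0.2434 0.6808 | tau: -12.6433 -4.7229 0.0426 -0.0999
step 10 | ang: -0.0290 1.0463 -0.8893 -0.6035 | θ̇: -2.8358 5.7618 -0.4107 -0.2577 | p_ee: 0.3390 0.2442 0.6641 | tau: -12.3726 -4.8022 0.2175 -0.1373
step 11 | ang: -0.0723 1.1336 -0.8931 -0.6085 | θ̇: -2.9360 5.8830 -0.0986 -0.3722 | p_ee: 0.3273 0.2446 0.6466 | tau: -11.9784 -4.9477 0.3150 0.0060
step 12 | ang: -0.1171 1.2225 -0.8933 -0.6117 | θ̇: -3.0360 5.9712 0.0719 -0.0824 | p_ee: 0.3153 0.2447 0.6284 | tau: -11.8446 -5.1836 0.4405 -0.0171
step 13 | ang: -0.1633 1.3125 -0.8899 -0.6132 | θ̇: -3.1371 6.0202 0.3809 -0.0898 | p_ee: 0.3029 0.2443 0.6096 | tau: -11.5318 -5.4728 0.5178 0.0767
step 14 | ang: -0.2112 1.4029 -0.8823 -0.6136 | θ̇: -3.2396 6.0296 0.6949 -0.1024 | p_ee: 0.2902 0.2435 0.5901 | tau: -11.1187 -5.8091 0.5872 0.1700
step 15 | ang: -0.2606 1.4932 -0.8708 -0.6120 | θ̇: -3.3489 6.0055 0.9078 0.1346 | p_ee: 0.2773 0.2423 0.5700 | tau: -10.7004 -6.1824 0.6755 0.1594
step 16 | ang: -0.3116 1.5828 -0.8546 -0.6109 | θ̇: -3.4636 5.9442 1.1914 0.1756 | p_ee: 0.2641 0.2404 0.5495 | tau: -9.9443 -6.5691 0.7382 0.2252
step 17 | ang: -0.3644 1.6712 -0.8347 -0.6082 | θ̇: -3.5804 5.8451 1.4512 0.2091 | p_ee: 0.2508 0.2381 0.5286 | tau: -8.9715 -6.9618 0.8024 0.2921
step 18 | ang: -0.4189 1.7578 -0.8117 -0.6038 | θ̇: -3.7003 5.7142 1.6233 0.3793 | p_ee: 0.2372 0.2352 0.5074 | tau: -7.8895 -7.3491 0.8826 0.3008
step 19 | ang: -0.4753 1.8423 -0.7859 -0.5980 | θ̇: -3.8200 5.5527 1.8134 0.4069 | p_ee: 0.2236 0.2318 0.4860 | tau: -6.5750 -7.7241 0.9485 0.3636
step 20 | ang: -0.5334 1.9242 -0.7578 -0.5911 | θ̇: -3.9384 5.3675 1.9250 0.5145 | p_ee: 0.2098 0.2278 0.4645 | tau: -5.2345 -8.0762 1.0243 0.3886
step 21 | ang: -0.5933 2.0031 -0.7281 -0.5836 | θ̇: -4.0531 5.1629 2.0346 0.5108 | p_ee: 0.1960 0.2233 0.4430 | tau: -3.8291 -8.4035 1.0870 0.4522
step 22 | ang: -0.6548 2.0789 -0.6973 -0.5755 | θ̇: -4.1645 4.9462 2.0773 0.5606 | p_ee: 0.1822 0.2184 0.4216 | tau: -2.5188 -8.6940 1.1535 0.4862
step 23 | ang: -0.7181 2.1514 -0.6658 -0.5675 | θ̇: -4.2719 4.7221 2.1150 0.5224 | p_ee: 0.1685 0.2131 0.4005 | tau: -1.2742 -8.9481 1.2062 0.5472
step 24 | ang: -0.7829 2.2205 -0.6343 -0.5596 | θ̇: -4.3774 4.4965 2.0998 0.5296 | p_ee: 0.1549 0.2075 0.3797 | tau: -0.1938 -9.1541 1.2594 0.5813
step 25 | ang: -0.8493 2.2862 -0.6029 -0.5521 | θ̇: -4.4813 4.2726 2.0852 0.4660 | p_ee: 0.1417 0.2017 0.3593 | tau: 0.7665 -9.3151 1.2997 0.6358
step 26 | ang: -0.9172 2.3487 -0.5720 -0.5452 | θ̇: -4.5865 4.0540 2.0306 0.4473 | p_ee: 0.1288 0.1958 0.3393 | tau: 1.5516 -9.4205 1.3407 0.6648
step 27 | ang: -0.9868 2.4079 -0.5419 -0.5391 | θ̇: -4.6934 3.8425 1.9842 0.3685 | p_ee: 0.1164 0.1898 0.3199 | tau: 2.2140 -9.4773 1.3708 0.7118
step 28 | ang: -1.0580 2.4640 -0.5128 -0.5337 | θ̇: -4.8052 3.6403 1.9073 0.3365 | p_ee: 0.1045 0.1838 0.3010 | tau: 2.7181 -9.4757 1.4037 0.7349
step 29 | ang: -1.1309 2.5171 -0.4847 -0.5293 | θ̇: -4.9220 3.4479 1.8452 0.2495 | p_ee: 0.0932 0.1779 0.2827 | tau: 3.1157 -9.4257 1.4280 0.7762
step 30 | ang: -1.2057 2.5675 -0.4577 -0.5257 | θ̇: -5.0471 3.2665 1.7583 0.2118 | p_ee: 0.0827 0.1721 0.2651 | tau: 3.3766 -9.3168 1.4572 0.7948
step 31 | ang: -1.2823 2.6152 -0.4318 -0.5231 | θ̇: -5.1804 3.0963 1.6908 0.1209 | p_ee: 0.0729 0.1665 0.2480 | tau: 3.5479 -9.1615 1.4796 0.8330
step 32 | ang: -1.3611 2.6604 -0.4072 -0.5214 | θ̇: -5.3255 2.9380 1.6016 0.0814 | p_ee: 0.0639 0.1611 0.2317 | tau: 3.5985 -8.9472 1.5089 0.8498
step 33 | ang: -1.4422 2.7034 -0.3838 -0.5207 | θ̇: -5.4829 2.7914 1.5302 -0.0000 | p_ee: 0.0558 0.1560 0.2160 | tau: 3.5676 -8.6867 1.5338 0.8832
step 34 | ang: -1.5258 2.7443 -0.3624 -0.5186 | θ̇: -5.6589 2.6582 1.3999 0.0696 | p_ee: 0.0486 0.1511 0.2011 | tau: 3.3918 -8.3511 1.5776 0.8566
step 35 | ang: -1.6121 2.7832 -0.3414 -0.5194 | θ̇: -5.8526 2.5370 1.3115 0.0438 | p_ee: 0.0422 0.1464 0.1869 | tau: 3.1654 -7.9794 1.6104 0.8694
step 36 | ang: -1.7014 2.8204 -0.3215 -0.5212 | θ̇: -6.0643 2.4275 1.2570 -0.0630 | p_ee: 0.0367 0.1420 0.1734 | tau: 2.8818 -7.5707 1.6361 0.9168
step 37 | ang: -1.7941 2.8561 -0.3035 -0.5217 | θ̇: -6.2943 2.3301 1.2330 -0.2453 | p_ee: 0.0322 0.1379 0.1607 | tau: 2.5404 -7.1277 1.6569 0.9976
step 38 | ang: -1.8905 2.8905 -0.2868 -0.5228 | θ̇: -6.5483 2.2458 1.1124 -0.1958 | p_ee: 0.0286 0.1341 0.1488 | tau: 2.0532 -6.6050 1.7117 0.9894
step 39 | ang: -1.9909 2.9236 -0.2714 -0.5244 | θ̇: -6.8277 2.1748 0.9905 -0.1388 | p_ee: 0.0259 0.1307 0.1378


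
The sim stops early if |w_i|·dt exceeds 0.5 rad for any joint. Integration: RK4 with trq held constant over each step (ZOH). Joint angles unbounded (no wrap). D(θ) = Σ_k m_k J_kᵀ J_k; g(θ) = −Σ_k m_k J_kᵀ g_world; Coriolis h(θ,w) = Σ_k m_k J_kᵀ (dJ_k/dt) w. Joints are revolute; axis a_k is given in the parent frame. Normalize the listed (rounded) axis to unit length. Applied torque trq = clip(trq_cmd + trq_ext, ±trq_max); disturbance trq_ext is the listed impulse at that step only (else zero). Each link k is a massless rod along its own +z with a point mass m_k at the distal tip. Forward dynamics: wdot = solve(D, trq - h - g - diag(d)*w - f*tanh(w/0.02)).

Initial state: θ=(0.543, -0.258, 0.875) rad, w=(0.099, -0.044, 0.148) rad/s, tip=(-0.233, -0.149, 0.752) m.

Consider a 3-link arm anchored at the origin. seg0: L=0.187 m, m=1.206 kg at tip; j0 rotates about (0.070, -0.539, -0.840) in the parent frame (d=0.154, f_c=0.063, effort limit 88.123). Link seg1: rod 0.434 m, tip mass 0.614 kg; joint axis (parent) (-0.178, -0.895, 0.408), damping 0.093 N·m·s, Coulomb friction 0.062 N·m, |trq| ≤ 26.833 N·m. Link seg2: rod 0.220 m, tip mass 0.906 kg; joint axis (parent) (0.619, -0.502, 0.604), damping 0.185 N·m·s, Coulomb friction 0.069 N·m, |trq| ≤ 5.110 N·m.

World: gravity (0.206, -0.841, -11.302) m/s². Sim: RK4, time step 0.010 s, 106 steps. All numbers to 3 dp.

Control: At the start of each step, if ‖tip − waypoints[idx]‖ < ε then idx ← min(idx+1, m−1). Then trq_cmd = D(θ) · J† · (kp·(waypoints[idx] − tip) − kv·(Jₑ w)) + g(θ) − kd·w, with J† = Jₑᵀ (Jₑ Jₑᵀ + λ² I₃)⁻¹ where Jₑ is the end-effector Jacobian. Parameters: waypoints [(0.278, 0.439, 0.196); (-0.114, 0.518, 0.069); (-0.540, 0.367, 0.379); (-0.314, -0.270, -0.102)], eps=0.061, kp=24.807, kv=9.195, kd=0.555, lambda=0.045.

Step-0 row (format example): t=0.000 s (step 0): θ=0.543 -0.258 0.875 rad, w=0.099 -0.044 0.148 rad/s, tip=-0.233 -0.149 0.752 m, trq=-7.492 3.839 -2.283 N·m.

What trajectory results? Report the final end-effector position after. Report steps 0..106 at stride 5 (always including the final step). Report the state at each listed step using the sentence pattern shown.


t=0.050 s (step 5): θ=0.444 -0.151 0.941 rad, w=-3.267 3.505 0.937 rad/s, tip=-0.225 -0.137 0.752 m, trq=-2.427 1.017 -1.878 N·m.
t=0.100 s (step 10): θ=0.255 0.048 0.937 rad, w=-3.780 3.883 -1.014 rad/s, tip=-0.212 -0.116 0.760 m, trq=-0.543 -1.051 -0.534 N·m.
t=0.150 s (step 15): θ=0.129 0.173 0.885 rad, w=-1.306 1.184 -0.673 rad/s, tip=-0.205 -0.107 0.765 m, trq=-2.774 -3.112 -0.932 N·m.
t=0.200 s (step 20): θ=0.086 0.205 0.864 rad, w=-0.653 0.294 -0.287 rad/s, tip=-0.198 -0.106 0.768 m, trq=-2.895 -3.197 -1.217 N·m.
t=0.250 s (step 25): θ=0.055 0.212 0.851 rad, w=-0.594 0.033 -0.263 rad/s, tip=-0.187 -0.107 0.772 m, trq=-2.453 -2.768 -1.242 N·m.
t=0.300 s (step 30): θ=0.023 0.212 0.837 rad, w=-0.698 -0.004 -0.286 rad/s, tip=-0.171 -0.108 0.777 m, trq=-2.015 -2.397 -1.238 N·m.
t=0.350 s (step 35): θ=-0.014 0.211 0.823 rad, w=-0.783 -0.020 -0.296 rad/s, tip=-0.152 -0.109 0.782 m, trq=-1.698 -2.127 -1.238 N·m.
t=0.400 s (step 40): θ=-0.055 0.210 0.808 rad, w=-0.851 -0.033 -0.302 rad/s, tip=-0.130 -0.109 0.787 m, trq=-1.444 -1.897 -1.236 N·m.
t=0.450 s (step 45): θ=-0.099 0.208 0.792 rad, w=-0.913 -0.041 -0.307 rad/s, tip=-0.107 -0.109 0.791 m, trq=-1.216 -1.683 -1.232 N·m.
t=0.500 s (step 50): θ=-0.146 0.206 0.777 rad, w=-0.974 -0.046 -0.309 rad/s, tip=-0.082 -0.108 0.796 m, trq=-0.996 -1.474 -1.225 N·m.
t=0.550 s (step 55): θ=-0.196 0.203 0.761 rad, w=-1.034 -0.051 -0.308 rad/s, tip=-0.055 -0.105 0.800 m, trq=-0.773 -1.261 -1.217 N·m.
t=0.600 s (step 60): θ=-0.249 0.201 0.746 rad, w=-1.094 -0.055 -0.303 rad/s, tip=-0.026 -0.102 0.803 m, trq=-0.543 -1.038 -1.208 N·m.
t=0.650 s (step 65): θ=-0.306 0.198 0.731 rad, w=-1.152 -0.061 -0.293 rad/s, tip=0.004 -0.097 0.805 m, trq=-0.299 -0.799 -1.198 N·m.
t=0.700 s (step 70): θ=-0.365 0.195 0.717 rad, w=-1.208 -0.069 -0.278 rad/s, tip=0.035 -0.090 0.806 m, trq=-0.041 -0.543 -1.188 N·m.
t=0.750 s (step 75): θ=-0.426 0.191 0.704 rad, w=-1.263 -0.077 -0.257 rad/s, tip=0.068 -0.081 0.806 m, trq=0.232 -0.266 -1.178 N·m.
t=0.800 s (step 80): θ=-0.491 0.187 0.691 rad, w=-1.316 -0.086 -0.230 rad/s, tip=0.102 -0.071 0.804 m, trq=0.521 0.030 -1.168 N·m.
t=0.850 s (step 85): θ=-0.558 0.182 0.681 rad, w=-1.365 -0.096 -0.196 rad/s, tip=0.136 -0.058 0.801 m, trq=0.824 0.345 -1.159 N·m.
t=0.900 s (step 90): θ=-0.627 0.177 0.672 rad, w=-1.409 -0.107 -0.156 rad/s, tip=0.171 -0.043 0.796 m, trq=1.139 0.678 -1.151 N·m.
t=0.950 s (step 95): θ=-0.699 0.172 0.665 rad, w=-1.448 -0.117 -0.110 rad/s, tip=0.206 -0.025 0.789 m, trq=1.464 1.026 -1.145 N·m.
t=1.000 s (step 100): θ=-0.772 0.166 0.661 rad, w=-1.480 -0.127 -0.059 rad/s, tip=0.241 -0.005 0.780 m, trq=1.796 1.386 -1.142 N·m.
t=1.050 s (step 105): θ=-0.847 0.159 0.659 rad, w=-1.504 -0.135 -0.015 rad/s, tip=0.274 0.017 0.769 m, trq=2.130 1.752 -1.133 N·m.
t=1.060 s (step 106): θ=-0.862 0.158 0.659 rad, w=-1.508 -0.136 -0.010 rad/s, tip=0.281 0.022 0.767 m.
final tip position (m): 0.281 0.022 0.767


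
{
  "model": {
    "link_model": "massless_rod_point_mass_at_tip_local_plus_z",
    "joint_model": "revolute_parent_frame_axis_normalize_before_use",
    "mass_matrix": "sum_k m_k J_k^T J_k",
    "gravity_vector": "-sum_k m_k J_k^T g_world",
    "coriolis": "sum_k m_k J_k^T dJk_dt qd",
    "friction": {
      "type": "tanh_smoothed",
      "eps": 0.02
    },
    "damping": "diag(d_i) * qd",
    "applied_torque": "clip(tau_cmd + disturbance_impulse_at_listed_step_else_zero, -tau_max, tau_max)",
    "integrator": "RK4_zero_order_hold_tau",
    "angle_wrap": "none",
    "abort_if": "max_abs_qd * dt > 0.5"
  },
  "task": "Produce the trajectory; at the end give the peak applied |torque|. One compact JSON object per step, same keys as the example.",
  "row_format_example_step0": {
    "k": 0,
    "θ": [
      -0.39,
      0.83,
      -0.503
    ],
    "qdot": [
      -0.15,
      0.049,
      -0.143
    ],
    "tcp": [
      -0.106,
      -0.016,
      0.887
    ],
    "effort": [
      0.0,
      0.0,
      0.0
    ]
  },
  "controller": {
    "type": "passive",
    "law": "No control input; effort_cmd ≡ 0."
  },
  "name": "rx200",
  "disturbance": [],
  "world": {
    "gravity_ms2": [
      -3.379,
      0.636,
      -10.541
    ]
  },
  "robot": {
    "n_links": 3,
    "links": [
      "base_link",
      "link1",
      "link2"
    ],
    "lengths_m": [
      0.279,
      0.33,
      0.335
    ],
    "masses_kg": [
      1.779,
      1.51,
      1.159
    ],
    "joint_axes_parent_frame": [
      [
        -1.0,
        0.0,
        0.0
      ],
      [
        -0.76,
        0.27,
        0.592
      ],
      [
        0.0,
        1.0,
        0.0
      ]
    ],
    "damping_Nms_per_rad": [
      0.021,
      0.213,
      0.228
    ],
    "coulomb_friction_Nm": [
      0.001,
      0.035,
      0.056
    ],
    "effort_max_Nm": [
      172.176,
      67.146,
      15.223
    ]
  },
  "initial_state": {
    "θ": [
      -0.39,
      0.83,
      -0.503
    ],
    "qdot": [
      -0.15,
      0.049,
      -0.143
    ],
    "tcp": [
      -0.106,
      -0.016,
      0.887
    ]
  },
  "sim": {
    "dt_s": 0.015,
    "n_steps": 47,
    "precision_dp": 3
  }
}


{"k":1,"\u03b8":[-0.395,0.838,-0.506],"qdot":[-0.531,1.003,-0.298],"tcp":[-0.107,-0.018,0.886],"effort":[0.0,0.0,0.0]}
{"k":2,"\u03b8":[-0.406,0.86,-0.512],"qdot":[-0.881,1.879,-0.429],"tcp":[-0.11,-0.02,0.884],"effort":[0.0,0.0,0.0]}
{"k":3,"\u03b8":[-0.421,0.894,-0.519],"qdot":[-1.197,2.672,-0.513],"tcp":[-0.114,-0.021,0.88],"effort":[0.0,0.0,0.0]}
{"k":4,"\u03b8":[-0.442,0.939,-0.527],"qdot":[-1.48,3.379,-0.541],"tcp":[-0.118,-0.022,0.876],"effort":[0.0,0.0,0.0]}
{"k":5,"\u03b8":[-0.466,0.995,-0.535],"qdot":[-1.73,3.999,-0.508],"tcp":[-0.124,-0.023,0.87],"effort":[0.0,0.0,0.0]}
{"k":6,"\u03b8":[-0.493,1.059,-0.542],"qdot":[-1.947,4.532,-0.416],"tcp":[-0.132,-0.024,0.863],"effort":[0.0,0.0,0.0]}
{"k":7,"\u03b8":[-0.524,1.13,-0.547],"qdot":[-2.133,4.98,-0.272],"tcp":[-0.14,-0.024,0.856],"effort":[0.0,0.0,0.0]}
{"k":8,"\u03b8":[-0.557,1.208,-0.55],"qdot":[-2.292,5.35,-0.082],"tcp":[-0.15,-0.024,0.847],"effort":[0.0,0.0,0.0]}
{"k":9,"\u03b8":[-0.593,1.291,-0.549],"qdot":[-2.421,5.644,0.126],"tcp":[-0.162,-0.024,0.837],"effort":[0.0,0.0,0.0]}
{"k":10,"\u03b8":[-0.63,1.377,-0.546],"qdot":[-2.528,5.876,0.356],"tcp":[-0.175,-0.024,0.825],"effort":[0.0,0.0,0.0]}
{"k":11,"\u03b8":[-0.668,1.467,-0.539],"qdot":[-2.618,6.058,0.606],"tcp":[-0.19,-0.023,0.813],"effort":[0.0,0.0,0.0]}
{"k":12,"\u03b8":[-0.708,1.559,-0.528],"qdot":[-2.695,6.198,0.871],"tcp":[-0.206,-0.022,0.799],"effort":[0.0,0.0,0.0]}
{"k":13,"\u03b8":[-0.749,1.652,-0.513],"qdot":[-2.763,6.304,1.148],"tcp":[-0.224,-0.021,0.783],"effort":[0.0,0.0,0.0]}
{"k":14,"\u03b8":[-0.791,1.747,-0.493],"qdot":[-2.825,6.382,1.432],"tcp":[-0.244,-0.02,0.766],"effort":[0.0,0.0,0.0]}
{"k":15,"\u03b8":[-0.834,1.844,-0.47],"qdot":[-2.882,6.437,1.72],"tcp":[-0.266,-0.018,0.746],"effort":[0.0,0.0,0.0]}
{"k":16,"\u03b8":[-0.877,1.941,-0.442],"qdot":[-2.938,6.476,2.007],"tcp":[-0.289,-0.016,0.725],"effort":[0.0,0.0,0.0]}
{"k":17,"\u03b8":[-0.922,2.038,-0.409],"qdot":[-2.993,6.504,2.289],"tcp":[-0.313,-0.015,0.7],"effort":[0.0,0.0,0.0]}
{"k":18,"\u03b8":[-0.967,2.136,-0.373],"qdot":[-3.051,6.525,2.556],"tcp":[-0.339,-0.013,0.673],"effort":[0.0,0.0,0.0]}
{"k":19,"\u03b8":[-1.013,2.234,-0.333],"qdot":[-3.112,6.545,2.802],"tcp":[-0.367,-0.011,0.642],"effort":[0.0,0.0,0.0]}
{"k":20,"\u03b8":[-1.061,2.332,-0.289],"qdot":[-3.178,6.571,3.015],"tcp":[-0.395,-0.01,0.609],"effort":[0.0,0.0,0.0]}
{"k":21,"\u03b8":[-1.109,2.431,-0.243],"qdot":[-3.25,6.608,3.184],"tcp":[-0.423,-0.01,0.571],"effort":[0.0,0.0,0.0]}
{"k":22,"\u03b8":[-1.158,2.53,-0.194],"qdot":[-3.33,6.662,3.299],"tcp":[-0.451,-0.01,0.529],"effort":[0.0,0.0,0.0]}
{"k":23,"\u03b8":[-1.209,2.631,-0.144],"qdot":[-3.422,6.739,3.349],"tcp":[-0.479,-0.012,0.484],"effort":[0.0,0.0,0.0]}
{"k":24,"\u03b8":[-1.261,2.733,-0.094],"qdot":[-3.531,6.842,3.323],"tcp":[-0.507,-0.015,0.434],"effort":[0.0,0.0,0.0]}
{"k":25,"\u03b8":[-1.315,2.836,-0.045],"qdot":[-3.665,6.974,3.21],"tcp":[-0.532,-0.019,0.38],"effort":[0.0,0.0,0.0]}
{"k":26,"\u03b8":[-1.371,2.942,0.002],"qdot":[-3.838,7.135,2.996],"tcp":[-0.556,-0.024,0.321],"effort":[0.0,0.0,0.0]}
{"k":27,"\u03b8":[-1.43,3.05,0.045],"qdot":[-4.064,7.324,2.66],"tcp":[-0.578,-0.032,0.26],"effort":[0.0,0.0,0.0]}
{"k":28,"\u03b8":[-1.493,3.162,0.081],"qdot":[-4.359,7.543,2.165],"tcp":[-0.596,-0.041,0.194],"effort":[0.0,0.0,0.0]}
{"k":29,"\u03b8":[-1.561,3.277,0.108],"qdot":[-4.727,7.798,1.459],"tcp":[-0.612,-0.052,0.126],"effort":[0.0,0.0,0.0]}
{"k":30,"\u03b8":[-1.635,3.396,0.123],"qdot":[-5.146,8.104,0.489],"tcp":[-0.624,-0.064,0.055],"effort":[0.0,0.0,0.0]}
{"k":31,"\u03b8":[-1.716,3.52,0.122],"qdot":[-5.565,8.485,-0.755],"tcp":[-0.633,-0.078,-0.018],"effort":[0.0,0.0,0.0]}
{"k":32,"\u03b8":[-1.802,3.651,0.1],"qdot":[-5.931,8.964,-2.241],"tcp":[-0.639,-0.092,-0.093],"effort":[0.0,0.0,0.0]}
{"k":33,"\u03b8":[-1.893,3.79,0.054],"qdot":[-6.215,9.562,-3.874],"tcp":[-0.641,-0.107,-0.17],"effort":[0.0,0.0,0.0]}
{"k":34,"\u03b8":[-1.988,3.939,-0.017],"qdot":[-6.422,10.307,-5.523],"tcp":[-0.638,-0.123,-0.248],"effort":[0.0,0.0,0.0]}
{"k":35,"\u03b8":[-2.086,4.1,-0.111],"qdot":[-6.566,11.24,-7.031],"tcp":[-0.628,-0.139,-0.326],"effort":[0.0,0.0,0.0]}
{"k":36,"\u03b8":[-2.185,4.277,-0.226],"qdot":[-6.662,12.417,-8.205],"tcp":[-0.61,-0.154,-0.404],"effort":[0.0,0.0,0.0]}
{"k":37,"\u03b8":[-2.285,4.474,-0.355],"qdot":[-6.732,13.875,-8.82],"tcp":[-0.582,-0.167,-0.479],"effort":[0.0,0.0,0.0]}
{"k":38,"\u03b8":[-2.387,4.695,-0.487],"qdot":[-6.824,15.6,-8.683],"tcp":[-0.545,-0.176,-0.549],"effort":[0.0,0.0,0.0]}
{"k":39,"\u03b8":[-2.491,4.943,-0.611],"qdot":[-7.019,17.504,-7.724],"tcp":[-0.498,-0.177,-0.615],"effort":[0.0,0.0,0.0]}
{"k":40,"\u03b8":[-2.598,5.22,-0.715],"qdot":[-7.414,19.482,-5.999],"tcp":[-0.444,-0.171,-0.675],"effort":[0.0,0.0,0.0]}
{"k":41,"\u03b8":[-2.714,5.527,-0.787],"qdot":[-8.104,21.481,-3.57],"tcp":[-0.384,-0.156,-0.731],"effort":[0.0,0.0,0.0]}
{"k":42,"\u03b8":[-2.844,5.865,-0.818],"qdot":[-9.197,23.511,-0.306],"tcp":[-0.318,-0.134,-0.785],"effort":[0.0,0.0,0.0]}
{"k":43,"\u03b8":[-2.993,6.231,-0.789],"qdot":[-10.726,25.184,4.479],"tcp":[-0.246,-0.11,-0.834],"effort":[0.0,0.0,0.0]}
{"k":44,"\u03b8":[-3.163,6.603,-0.669],"qdot":[-11.678,23.127,12.042],"tcp":[-0.166,-0.091,-0.877],"effort":[0.0,0.0,0.0]}
{"k":45,"\u03b8":[-3.327,6.884,-0.432],"qdot":[-9.816,13.827,18.776],"tcp":[-0.083,-0.083,-0.904],"effort":[0.0,0.0,0.0]}
{"k":46,"\u03b8":[-3.454,7.027,-0.133],"qdot":[-7.086,5.816,20.279],"tcp":[0.003,-0.078,-0.909],"effort":[0.0,0.0,0.0]}
{"k":47,"\u03b8":[-3.542,7.075,0.165],"qdot":[-4.824,1.087,19.297],"tcp":[0.087,-0.066,-0.89]}
{"summary": "max |effort| (N\u00b7m): 0.000"}
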